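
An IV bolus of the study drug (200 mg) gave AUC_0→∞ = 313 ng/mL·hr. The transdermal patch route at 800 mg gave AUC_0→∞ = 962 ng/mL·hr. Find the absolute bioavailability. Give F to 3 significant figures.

F = 0.768

F = (AUC_ev / D_ev) / (AUC_iv / D_iv)
  = (962/800) / (313/200)
  = 1.2025 / 1.565 = 0.7684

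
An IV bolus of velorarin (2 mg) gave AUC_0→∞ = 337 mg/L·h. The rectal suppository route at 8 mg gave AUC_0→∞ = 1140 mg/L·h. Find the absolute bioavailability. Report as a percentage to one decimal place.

F = 84.6%

F = (AUC_ev / D_ev) / (AUC_iv / D_iv)
  = (1140/8) / (337/2)
  = 142.5 / 168.5 = 0.8457
  = 84.57%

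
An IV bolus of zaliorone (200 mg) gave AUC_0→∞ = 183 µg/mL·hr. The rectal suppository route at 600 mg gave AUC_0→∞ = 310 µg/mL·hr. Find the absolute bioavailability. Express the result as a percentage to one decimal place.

F = 56.5%

F = (AUC_ev / D_ev) / (AUC_iv / D_iv)
  = (310/600) / (183/200)
  = 0.516667 / 0.915 = 0.5647
  = 56.47%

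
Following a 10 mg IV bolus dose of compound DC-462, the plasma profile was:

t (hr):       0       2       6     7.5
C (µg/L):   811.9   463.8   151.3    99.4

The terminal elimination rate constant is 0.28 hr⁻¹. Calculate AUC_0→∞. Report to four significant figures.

Trapezoidal AUC_0→7.5:
  [0→2]: (811.9+463.8)/2 × 2 = 1275.7
  [2→6]: (463.8+151.3)/2 × 4 = 1230.2
  [6→7.5]: (151.3+99.4)/2 × 1.5 = 188.025
  Sum = 2693.925 µg/L·hr
Extrapolated tail: C_last / k_e = 99.4 / 0.28 = 355.000
AUC_0→∞ = 2693.925 + 355.000 = 3048.925 µg/L·hr

AUC = 3049 µg/L·hr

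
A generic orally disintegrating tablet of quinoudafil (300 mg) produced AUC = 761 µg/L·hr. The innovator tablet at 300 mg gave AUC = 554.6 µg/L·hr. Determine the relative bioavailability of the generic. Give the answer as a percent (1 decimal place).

F_rel = (AUC_test/D_test) / (AUC_ref/D_ref)
      = (761/300) / (554.6/300)
      = 2.53667 / 1.84867 = 1.3722 = 137.22%

F_rel = 137.2%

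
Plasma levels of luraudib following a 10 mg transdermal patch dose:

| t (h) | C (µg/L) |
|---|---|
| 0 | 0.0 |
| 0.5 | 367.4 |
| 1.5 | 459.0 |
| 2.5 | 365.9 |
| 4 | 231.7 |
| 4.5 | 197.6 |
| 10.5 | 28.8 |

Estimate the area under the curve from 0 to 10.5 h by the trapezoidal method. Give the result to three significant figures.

Trapezoidal AUC_0→10.5:
  [0→0.5]: (0.0+367.4)/2 × 0.5 = 91.85
  [0.5→1.5]: (367.4+459.0)/2 × 1 = 413.2
  [1.5→2.5]: (459.0+365.9)/2 × 1 = 412.45
  [2.5→4]: (365.9+231.7)/2 × 1.5 = 448.2
  [4→4.5]: (231.7+197.6)/2 × 0.5 = 107.325
  [4.5→10.5]: (197.6+28.8)/2 × 6 = 679.2
  Sum = 2152.225 µg/L·h

AUC = 2150 µg/L·h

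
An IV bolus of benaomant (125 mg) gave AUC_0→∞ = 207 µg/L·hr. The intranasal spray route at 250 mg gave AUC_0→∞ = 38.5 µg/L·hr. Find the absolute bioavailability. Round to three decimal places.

F = (AUC_ev / D_ev) / (AUC_iv / D_iv)
  = (38.5/250) / (207/125)
  = 0.154 / 1.656 = 0.0930

F = 0.093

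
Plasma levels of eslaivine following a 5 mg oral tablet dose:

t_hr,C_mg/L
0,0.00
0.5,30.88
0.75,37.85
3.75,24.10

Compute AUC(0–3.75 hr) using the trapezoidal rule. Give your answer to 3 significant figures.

Trapezoidal AUC_0→3.75:
  [0→0.5]: (0.00+30.88)/2 × 0.5 = 7.72
  [0.5→0.75]: (30.88+37.85)/2 × 0.25 = 8.59125
  [0.75→3.75]: (37.85+24.10)/2 × 3 = 92.925
  Sum = 109.23625 mg/L·hr

AUC = 109 mg/L·hr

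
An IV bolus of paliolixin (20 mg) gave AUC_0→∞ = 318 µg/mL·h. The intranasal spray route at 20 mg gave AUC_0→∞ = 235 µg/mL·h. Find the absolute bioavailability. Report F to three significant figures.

F = 0.739

F = (AUC_ev / D_ev) / (AUC_iv / D_iv)
  = (235/20) / (318/20)
  = 11.75 / 15.9 = 0.7390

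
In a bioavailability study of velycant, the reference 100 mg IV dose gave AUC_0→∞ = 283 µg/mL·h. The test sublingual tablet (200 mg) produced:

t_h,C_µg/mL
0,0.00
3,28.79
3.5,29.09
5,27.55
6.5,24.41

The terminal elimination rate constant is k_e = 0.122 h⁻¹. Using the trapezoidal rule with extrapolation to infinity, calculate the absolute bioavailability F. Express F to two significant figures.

Trapezoidal AUC_0→6.5 (sublingual tablet):
  [0→3]: (0.00+28.79)/2 × 3 = 43.185
  [3→3.5]: (28.79+29.09)/2 × 0.5 = 14.47
  [3.5→5]: (29.09+27.55)/2 × 1.5 = 42.48
  [5→6.5]: (27.55+24.41)/2 × 1.5 = 38.97
  Sum = 139.105 µg/mL·h
Tail: C_last/k_e = 24.41/0.122 = 200.082
AUC_0→∞ (sublingual tablet) = 139.105 + 200.082 = 339.187 µg/mL·h
F = (AUC_ev/D_ev)/(AUC_iv/D_iv) = (339.187/200)/(283/100) = 1.695935/2.83 = 0.5993

F = 0.60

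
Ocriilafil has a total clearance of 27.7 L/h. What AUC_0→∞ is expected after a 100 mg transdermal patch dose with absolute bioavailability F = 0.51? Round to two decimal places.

AUC = 1.84 mg/L·h

AUC_0→∞ = F × Dose / CL
        = 0.51 × 100 / 27.7 = 1.84116 mg/L·h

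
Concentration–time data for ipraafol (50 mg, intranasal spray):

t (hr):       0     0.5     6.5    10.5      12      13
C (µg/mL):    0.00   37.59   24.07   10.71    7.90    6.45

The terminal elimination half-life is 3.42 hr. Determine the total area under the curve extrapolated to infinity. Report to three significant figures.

AUC = 317 µg/mL·hr

Trapezoidal AUC_0→13:
  [0→0.5]: (0.00+37.59)/2 × 0.5 = 9.3975
  [0.5→6.5]: (37.59+24.07)/2 × 6 = 184.98
  [6.5→10.5]: (24.07+10.71)/2 × 4 = 69.56
  [10.5→12]: (10.71+7.90)/2 × 1.5 = 13.9575
  [12→13]: (7.90+6.45)/2 × 1 = 7.175
  Sum = 285.07 µg/mL·hr
k_e = ln2 / t½ = 0.693147 / 3.42 = 0.2027 hr^-1
Extrapolated tail: C_last / k_e = 6.45 / 0.2027 = 31.820
AUC_0→∞ = 285.07 + 31.820 = 316.89 µg/mL·hr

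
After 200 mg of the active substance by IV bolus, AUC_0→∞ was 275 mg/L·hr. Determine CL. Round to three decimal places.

CL = Dose_iv / AUC_0→∞
   = 200 / 275 = 0.727273 L/hr

CL = 0.727 L/hr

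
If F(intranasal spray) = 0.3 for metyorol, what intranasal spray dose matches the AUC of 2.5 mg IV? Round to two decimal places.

D_intranasal = 8.33 mg

For equal systemic exposure: F × D_ev = D_iv
D_ev = D_iv / F = 2.5 / 0.3 = 8.33333 mg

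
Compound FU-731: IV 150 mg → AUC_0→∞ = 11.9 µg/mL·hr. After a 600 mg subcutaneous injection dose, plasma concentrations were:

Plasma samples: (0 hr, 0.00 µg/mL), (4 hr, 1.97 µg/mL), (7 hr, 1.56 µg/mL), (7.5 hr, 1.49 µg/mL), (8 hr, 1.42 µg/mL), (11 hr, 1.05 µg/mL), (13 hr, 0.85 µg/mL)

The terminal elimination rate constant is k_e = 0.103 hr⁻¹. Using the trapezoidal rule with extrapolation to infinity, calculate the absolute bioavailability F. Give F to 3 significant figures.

F = 0.516

Trapezoidal AUC_0→13 (subcutaneous injection):
  [0→4]: (0.00+1.97)/2 × 4 = 3.94
  [4→7]: (1.97+1.56)/2 × 3 = 5.295
  [7→7.5]: (1.56+1.49)/2 × 0.5 = 0.7625
  [7.5→8]: (1.49+1.42)/2 × 0.5 = 0.7275
  [8→11]: (1.42+1.05)/2 × 3 = 3.705
  [11→13]: (1.05+0.85)/2 × 2 = 1.9
  Sum = 16.33 µg/mL·hr
Tail: C_last/k_e = 0.85/0.103 = 8.252
AUC_0→∞ (subcutaneous injection) = 16.33 + 8.252 = 24.582 µg/mL·hr
F = (AUC_ev/D_ev)/(AUC_iv/D_iv) = (24.582/600)/(11.9/150) = 0.04097/0.0793333 = 0.5164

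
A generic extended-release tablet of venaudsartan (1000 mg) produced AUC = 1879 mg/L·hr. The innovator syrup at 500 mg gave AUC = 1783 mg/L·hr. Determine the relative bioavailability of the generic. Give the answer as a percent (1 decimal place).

F_rel = (AUC_test/D_test) / (AUC_ref/D_ref)
      = (1879/1000) / (1783/500)
      = 1.879 / 3.566 = 0.5269 = 52.69%

F_rel = 52.7%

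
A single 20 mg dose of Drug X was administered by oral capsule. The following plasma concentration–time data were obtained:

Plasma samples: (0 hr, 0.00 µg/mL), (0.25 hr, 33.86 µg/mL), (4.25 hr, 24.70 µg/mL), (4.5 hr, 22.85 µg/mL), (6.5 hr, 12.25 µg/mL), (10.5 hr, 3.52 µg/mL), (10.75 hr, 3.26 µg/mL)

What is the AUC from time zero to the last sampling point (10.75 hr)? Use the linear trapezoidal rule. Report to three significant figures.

AUC = 195 µg/mL·hr

Trapezoidal AUC_0→10.75:
  [0→0.25]: (0.00+33.86)/2 × 0.25 = 4.2325
  [0.25→4.25]: (33.86+24.70)/2 × 4 = 117.12
  [4.25→4.5]: (24.70+22.85)/2 × 0.25 = 5.94375
  [4.5→6.5]: (22.85+12.25)/2 × 2 = 35.1
  [6.5→10.5]: (12.25+3.52)/2 × 4 = 31.54
  [10.5→10.75]: (3.52+3.26)/2 × 0.25 = 0.8475
  Sum = 194.78375 µg/mL·hr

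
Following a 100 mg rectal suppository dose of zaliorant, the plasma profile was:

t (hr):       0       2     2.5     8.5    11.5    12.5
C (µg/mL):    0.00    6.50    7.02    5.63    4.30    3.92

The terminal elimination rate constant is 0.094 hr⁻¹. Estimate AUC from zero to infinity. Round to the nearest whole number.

Trapezoidal AUC_0→12.5:
  [0→2]: (0.00+6.50)/2 × 2 = 6.5
  [2→2.5]: (6.50+7.02)/2 × 0.5 = 3.38
  [2.5→8.5]: (7.02+5.63)/2 × 6 = 37.95
  [8.5→11.5]: (5.63+4.30)/2 × 3 = 14.895
  [11.5→12.5]: (4.30+3.92)/2 × 1 = 4.11
  Sum = 66.835 µg/mL·hr
Extrapolated tail: C_last / k_e = 3.92 / 0.094 = 41.702
AUC_0→∞ = 66.835 + 41.702 = 108.537 µg/mL·hr

AUC = 109 µg/mL·hr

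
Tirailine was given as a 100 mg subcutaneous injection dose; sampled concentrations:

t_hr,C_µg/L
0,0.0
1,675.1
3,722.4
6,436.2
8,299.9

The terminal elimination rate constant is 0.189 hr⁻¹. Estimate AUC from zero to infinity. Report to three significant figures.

AUC = 5800 µg/L·hr

Trapezoidal AUC_0→8:
  [0→1]: (0.0+675.1)/2 × 1 = 337.55
  [1→3]: (675.1+722.4)/2 × 2 = 1397.5
  [3→6]: (722.4+436.2)/2 × 3 = 1737.9
  [6→8]: (436.2+299.9)/2 × 2 = 736.1
  Sum = 4209.05 µg/L·hr
Extrapolated tail: C_last / k_e = 299.9 / 0.189 = 1586.772
AUC_0→∞ = 4209.05 + 1586.772 = 5795.822 µg/L·hr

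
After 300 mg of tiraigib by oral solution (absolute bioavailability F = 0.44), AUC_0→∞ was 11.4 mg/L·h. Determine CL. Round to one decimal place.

CL = 11.6 L/h

CL = F × Dose / AUC_0→∞
   = 0.44 × 300 / 11.4 = 11.5789 L/h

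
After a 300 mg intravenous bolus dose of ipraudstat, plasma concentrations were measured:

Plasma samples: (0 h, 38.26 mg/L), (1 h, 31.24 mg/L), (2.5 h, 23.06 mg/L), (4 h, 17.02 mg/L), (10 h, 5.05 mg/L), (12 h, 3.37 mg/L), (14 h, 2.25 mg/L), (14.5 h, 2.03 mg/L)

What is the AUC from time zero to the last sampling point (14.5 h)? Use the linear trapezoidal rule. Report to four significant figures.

AUC = 186.9 mg/L·h

Trapezoidal AUC_0→14.5:
  [0→1]: (38.26+31.24)/2 × 1 = 34.75
  [1→2.5]: (31.24+23.06)/2 × 1.5 = 40.725
  [2.5→4]: (23.06+17.02)/2 × 1.5 = 30.06
  [4→10]: (17.02+5.05)/2 × 6 = 66.21
  [10→12]: (5.05+3.37)/2 × 2 = 8.42
  [12→14]: (3.37+2.25)/2 × 2 = 5.62
  [14→14.5]: (2.25+2.03)/2 × 0.5 = 1.07
  Sum = 186.855 mg/L·h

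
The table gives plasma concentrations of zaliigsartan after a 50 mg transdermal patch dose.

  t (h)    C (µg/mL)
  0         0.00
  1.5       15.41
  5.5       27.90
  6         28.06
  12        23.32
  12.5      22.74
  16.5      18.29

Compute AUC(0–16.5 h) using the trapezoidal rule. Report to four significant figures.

Trapezoidal AUC_0→16.5:
  [0→1.5]: (0.00+15.41)/2 × 1.5 = 11.5575
  [1.5→5.5]: (15.41+27.90)/2 × 4 = 86.62
  [5.5→6]: (27.90+28.06)/2 × 0.5 = 13.99
  [6→12]: (28.06+23.32)/2 × 6 = 154.14
  [12→12.5]: (23.32+22.74)/2 × 0.5 = 11.515
  [12.5→16.5]: (22.74+18.29)/2 × 4 = 82.06
  Sum = 359.8825 µg/mL·h

AUC = 359.9 µg/mL·h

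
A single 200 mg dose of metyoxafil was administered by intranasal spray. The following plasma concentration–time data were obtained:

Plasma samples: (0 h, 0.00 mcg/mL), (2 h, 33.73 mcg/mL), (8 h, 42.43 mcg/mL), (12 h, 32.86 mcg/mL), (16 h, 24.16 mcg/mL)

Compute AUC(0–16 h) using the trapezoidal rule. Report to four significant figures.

AUC = 526.8 mcg/mL·h

Trapezoidal AUC_0→16:
  [0→2]: (0.00+33.73)/2 × 2 = 33.73
  [2→8]: (33.73+42.43)/2 × 6 = 228.48
  [8→12]: (42.43+32.86)/2 × 4 = 150.58
  [12→16]: (32.86+24.16)/2 × 4 = 114.04
  Sum = 526.83 mcg/mL·h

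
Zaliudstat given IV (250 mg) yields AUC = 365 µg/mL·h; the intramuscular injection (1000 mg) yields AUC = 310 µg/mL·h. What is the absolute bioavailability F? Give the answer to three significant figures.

F = 0.212

F = (AUC_ev / D_ev) / (AUC_iv / D_iv)
  = (310/1000) / (365/250)
  = 0.31 / 1.46 = 0.2123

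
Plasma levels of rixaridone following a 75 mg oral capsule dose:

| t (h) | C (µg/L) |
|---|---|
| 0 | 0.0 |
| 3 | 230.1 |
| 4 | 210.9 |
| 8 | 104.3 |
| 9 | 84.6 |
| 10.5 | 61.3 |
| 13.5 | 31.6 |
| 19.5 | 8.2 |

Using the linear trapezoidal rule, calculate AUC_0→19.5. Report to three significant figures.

AUC = 1660 µg/L·h

Trapezoidal AUC_0→19.5:
  [0→3]: (0.0+230.1)/2 × 3 = 345.15
  [3→4]: (230.1+210.9)/2 × 1 = 220.5
  [4→8]: (210.9+104.3)/2 × 4 = 630.4
  [8→9]: (104.3+84.6)/2 × 1 = 94.45
  [9→10.5]: (84.6+61.3)/2 × 1.5 = 109.425
  [10.5→13.5]: (61.3+31.6)/2 × 3 = 139.35
  [13.5→19.5]: (31.6+8.2)/2 × 6 = 119.4
  Sum = 1658.675 µg/L·h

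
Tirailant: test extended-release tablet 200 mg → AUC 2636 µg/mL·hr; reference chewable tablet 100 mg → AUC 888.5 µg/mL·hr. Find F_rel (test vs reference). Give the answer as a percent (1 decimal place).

F_rel = (AUC_test/D_test) / (AUC_ref/D_ref)
      = (2636/200) / (888.5/100)
      = 13.18 / 8.885 = 1.4834 = 148.34%

F_rel = 148.3%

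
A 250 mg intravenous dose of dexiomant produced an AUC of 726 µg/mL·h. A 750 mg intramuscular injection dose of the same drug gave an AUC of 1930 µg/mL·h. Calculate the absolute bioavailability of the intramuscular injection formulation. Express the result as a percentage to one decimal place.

F = (AUC_ev / D_ev) / (AUC_iv / D_iv)
  = (1930/750) / (726/250)
  = 2.57333 / 2.904 = 0.8861
  = 88.61%

F = 88.6%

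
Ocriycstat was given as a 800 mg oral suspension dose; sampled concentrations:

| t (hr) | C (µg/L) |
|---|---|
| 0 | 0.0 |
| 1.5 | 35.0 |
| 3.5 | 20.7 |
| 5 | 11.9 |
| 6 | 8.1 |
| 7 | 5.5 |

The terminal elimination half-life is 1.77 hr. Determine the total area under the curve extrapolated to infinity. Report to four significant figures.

AUC = 137.2 µg/L·hr

Trapezoidal AUC_0→7:
  [0→1.5]: (0.0+35.0)/2 × 1.5 = 26.25
  [1.5→3.5]: (35.0+20.7)/2 × 2 = 55.7
  [3.5→5]: (20.7+11.9)/2 × 1.5 = 24.45
  [5→6]: (11.9+8.1)/2 × 1 = 10.0
  [6→7]: (8.1+5.5)/2 × 1 = 6.8
  Sum = 123.2 µg/L·hr
k_e = ln2 / t½ = 0.693147 / 1.77 = 0.3916 hr^-1
Extrapolated tail: C_last / k_e = 5.5 / 0.3916 = 14.045
AUC_0→∞ = 123.2 + 14.045 = 137.245 µg/L·hr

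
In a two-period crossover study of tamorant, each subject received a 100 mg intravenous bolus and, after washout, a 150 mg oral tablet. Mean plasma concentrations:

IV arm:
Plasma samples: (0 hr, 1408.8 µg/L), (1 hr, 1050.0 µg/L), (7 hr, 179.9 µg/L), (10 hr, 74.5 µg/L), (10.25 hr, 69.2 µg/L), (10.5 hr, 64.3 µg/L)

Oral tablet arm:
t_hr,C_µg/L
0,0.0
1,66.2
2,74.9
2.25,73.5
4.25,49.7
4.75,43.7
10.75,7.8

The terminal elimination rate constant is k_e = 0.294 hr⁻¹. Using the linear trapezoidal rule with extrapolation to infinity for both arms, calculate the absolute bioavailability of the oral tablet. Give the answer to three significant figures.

F = 0.0540

Trapezoidal AUC_0→10.5 (IV):
  [0→1]: (1408.8+1050.0)/2 × 1 = 1229.4
  [1→7]: (1050.0+179.9)/2 × 6 = 3689.7
  [7→10]: (179.9+74.5)/2 × 3 = 381.6
  [10→10.25]: (74.5+69.2)/2 × 0.25 = 17.9625
  [10.25→10.5]: (69.2+64.3)/2 × 0.25 = 16.6875
  Sum = 5335.35 µg/L·hr
IV tail: 64.3/0.294 = 218.707; AUC_iv,0→∞ = 5335.35 + 218.707 = 5554.057 µg/L·hr
Trapezoidal AUC_0→10.75 (oral tablet):
  [0→1]: (0.0+66.2)/2 × 1 = 33.1
  [1→2]: (66.2+74.9)/2 × 1 = 70.55
  [2→2.25]: (74.9+73.5)/2 × 0.25 = 18.55
  [2.25→4.25]: (73.5+49.7)/2 × 2 = 123.2
  [4.25→4.75]: (49.7+43.7)/2 × 0.5 = 23.35
  [4.75→10.75]: (43.7+7.8)/2 × 6 = 154.5
  Sum = 423.25 µg/L·hr
oral tablet tail: 7.8/0.294 = 26.531; AUC_ev,0→∞ = 423.25 + 26.531 = 449.781 µg/L·hr
F = (AUC_ev/D_ev)/(AUC_iv/D_iv) = (449.781/150)/(5554.057/100) = 2.99854/55.54057 = 0.0540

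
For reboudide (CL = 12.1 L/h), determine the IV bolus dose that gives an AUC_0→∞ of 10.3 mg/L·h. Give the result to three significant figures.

Dose = 125 mg

Dose_iv = CL × AUC_0→∞
     = 12.1 × 10.3 = 124.63 mg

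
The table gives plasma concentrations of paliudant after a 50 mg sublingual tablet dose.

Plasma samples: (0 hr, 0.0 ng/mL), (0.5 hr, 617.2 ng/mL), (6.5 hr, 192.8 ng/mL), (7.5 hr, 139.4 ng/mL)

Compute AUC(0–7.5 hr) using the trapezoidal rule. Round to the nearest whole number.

AUC = 2750 ng/mL·hr

Trapezoidal AUC_0→7.5:
  [0→0.5]: (0.0+617.2)/2 × 0.5 = 154.3
  [0.5→6.5]: (617.2+192.8)/2 × 6 = 2430.0
  [6.5→7.5]: (192.8+139.4)/2 × 1 = 166.1
  Sum = 2750.4 ng/mL·hr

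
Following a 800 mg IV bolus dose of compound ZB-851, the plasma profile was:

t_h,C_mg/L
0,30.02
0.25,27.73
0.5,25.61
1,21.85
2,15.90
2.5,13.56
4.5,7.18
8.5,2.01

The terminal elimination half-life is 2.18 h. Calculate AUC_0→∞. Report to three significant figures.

AUC = 97.4 mg/L·h

Trapezoidal AUC_0→8.5:
  [0→0.25]: (30.02+27.73)/2 × 0.25 = 7.21875
  [0.25→0.5]: (27.73+25.61)/2 × 0.25 = 6.6675
  [0.5→1]: (25.61+21.85)/2 × 0.5 = 11.865
  [1→2]: (21.85+15.90)/2 × 1 = 18.875
  [2→2.5]: (15.90+13.56)/2 × 0.5 = 7.365
  [2.5→4.5]: (13.56+7.18)/2 × 2 = 20.74
  [4.5→8.5]: (7.18+2.01)/2 × 4 = 18.38
  Sum = 91.11125 mg/L·h
k_e = ln2 / t½ = 0.693147 / 2.18 = 0.3180 h^-1
Extrapolated tail: C_last / k_e = 2.01 / 0.318 = 6.321
AUC_0→∞ = 91.11125 + 6.321 = 97.43225 mg/L·h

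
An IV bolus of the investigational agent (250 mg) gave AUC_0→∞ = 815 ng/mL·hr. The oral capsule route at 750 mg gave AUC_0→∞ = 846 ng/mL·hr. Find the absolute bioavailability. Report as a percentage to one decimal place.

F = 34.6%

F = (AUC_ev / D_ev) / (AUC_iv / D_iv)
  = (846/750) / (815/250)
  = 1.128 / 3.26 = 0.3460
  = 34.60%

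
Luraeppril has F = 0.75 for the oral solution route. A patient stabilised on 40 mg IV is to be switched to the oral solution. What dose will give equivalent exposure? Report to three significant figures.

For equal systemic exposure: F × D_ev = D_iv
D_ev = D_iv / F = 40 / 0.75 = 53.3333 mg

D_oral = 53.3 mg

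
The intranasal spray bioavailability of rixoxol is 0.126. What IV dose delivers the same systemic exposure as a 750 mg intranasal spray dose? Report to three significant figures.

Systemic exposure from an extravascular dose = F × D_ev, so the equivalent IV dose is F × D_ev.
D_iv = F × D_ev = 0.126 × 750 = 94.5 mg

D_iv = 94.5 mg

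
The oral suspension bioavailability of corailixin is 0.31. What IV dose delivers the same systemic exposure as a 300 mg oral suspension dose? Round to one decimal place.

D_iv = 93.0 mg

Systemic exposure from an extravascular dose = F × D_ev, so the equivalent IV dose is F × D_ev.
D_iv = F × D_ev = 0.31 × 300 = 93 mg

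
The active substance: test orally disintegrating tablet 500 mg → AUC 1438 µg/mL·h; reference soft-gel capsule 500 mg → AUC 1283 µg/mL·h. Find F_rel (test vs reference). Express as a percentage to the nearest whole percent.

F_rel = (AUC_test/D_test) / (AUC_ref/D_ref)
      = (1438/500) / (1283/500)
      = 2.876 / 2.566 = 1.1208 = 112.08%

F_rel = 112%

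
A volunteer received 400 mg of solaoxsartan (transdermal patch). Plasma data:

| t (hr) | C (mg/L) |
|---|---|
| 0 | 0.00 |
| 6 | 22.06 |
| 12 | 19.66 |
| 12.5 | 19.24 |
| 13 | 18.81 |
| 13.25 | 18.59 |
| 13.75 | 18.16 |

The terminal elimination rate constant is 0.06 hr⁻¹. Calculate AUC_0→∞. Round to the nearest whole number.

AUC = 527 mg/L·hr

Trapezoidal AUC_0→13.75:
  [0→6]: (0.00+22.06)/2 × 6 = 66.18
  [6→12]: (22.06+19.66)/2 × 6 = 125.16
  [12→12.5]: (19.66+19.24)/2 × 0.5 = 9.725
  [12.5→13]: (19.24+18.81)/2 × 0.5 = 9.5125
  [13→13.25]: (18.81+18.59)/2 × 0.25 = 4.675
  [13.25→13.75]: (18.59+18.16)/2 × 0.5 = 9.1875
  Sum = 224.44 mg/L·hr
Extrapolated tail: C_last / k_e = 18.16 / 0.06 = 302.667
AUC_0→∞ = 224.44 + 302.667 = 527.107 mg/L·hr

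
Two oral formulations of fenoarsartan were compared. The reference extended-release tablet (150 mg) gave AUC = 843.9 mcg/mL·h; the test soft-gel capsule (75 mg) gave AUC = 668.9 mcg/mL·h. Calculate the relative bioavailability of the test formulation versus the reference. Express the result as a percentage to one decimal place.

F_rel = (AUC_test/D_test) / (AUC_ref/D_ref)
      = (668.9/75) / (843.9/150)
      = 8.91867 / 5.626 = 1.5853 = 158.53%

F_rel = 158.5%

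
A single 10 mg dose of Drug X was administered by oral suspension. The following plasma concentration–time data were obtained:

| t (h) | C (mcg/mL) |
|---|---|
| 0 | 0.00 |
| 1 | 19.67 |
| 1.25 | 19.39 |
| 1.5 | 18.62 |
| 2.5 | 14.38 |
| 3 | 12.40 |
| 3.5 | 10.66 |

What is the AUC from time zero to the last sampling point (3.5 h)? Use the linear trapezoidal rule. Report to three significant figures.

AUC = 48.4 mcg/mL·h

Trapezoidal AUC_0→3.5:
  [0→1]: (0.00+19.67)/2 × 1 = 9.835
  [1→1.25]: (19.67+19.39)/2 × 0.25 = 4.8825
  [1.25→1.5]: (19.39+18.62)/2 × 0.25 = 4.75125
  [1.5→2.5]: (18.62+14.38)/2 × 1 = 16.5
  [2.5→3]: (14.38+12.40)/2 × 0.5 = 6.695
  [3→3.5]: (12.40+10.66)/2 × 0.5 = 5.765
  Sum = 48.42875 mcg/mL·h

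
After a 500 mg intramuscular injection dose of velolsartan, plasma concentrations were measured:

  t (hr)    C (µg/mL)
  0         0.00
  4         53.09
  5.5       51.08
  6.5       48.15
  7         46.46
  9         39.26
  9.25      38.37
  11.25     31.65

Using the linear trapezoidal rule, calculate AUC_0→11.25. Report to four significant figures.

Trapezoidal AUC_0→11.25:
  [0→4]: (0.00+53.09)/2 × 4 = 106.18
  [4→5.5]: (53.09+51.08)/2 × 1.5 = 78.1275
  [5.5→6.5]: (51.08+48.15)/2 × 1 = 49.615
  [6.5→7]: (48.15+46.46)/2 × 0.5 = 23.6525
  [7→9]: (46.46+39.26)/2 × 2 = 85.72
  [9→9.25]: (39.26+38.37)/2 × 0.25 = 9.70375
  [9.25→11.25]: (38.37+31.65)/2 × 2 = 70.02
  Sum = 423.01875 µg/mL·hr

AUC = 423.0 µg/mL·hr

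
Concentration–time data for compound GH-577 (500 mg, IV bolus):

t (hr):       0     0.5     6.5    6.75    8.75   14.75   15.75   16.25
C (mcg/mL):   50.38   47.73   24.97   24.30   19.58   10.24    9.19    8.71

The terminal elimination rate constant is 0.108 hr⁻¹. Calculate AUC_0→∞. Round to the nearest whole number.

AUC = 477 mcg/mL·hr

Trapezoidal AUC_0→16.25:
  [0→0.5]: (50.38+47.73)/2 × 0.5 = 24.5275
  [0.5→6.5]: (47.73+24.97)/2 × 6 = 218.1
  [6.5→6.75]: (24.97+24.30)/2 × 0.25 = 6.15875
  [6.75→8.75]: (24.30+19.58)/2 × 2 = 43.88
  [8.75→14.75]: (19.58+10.24)/2 × 6 = 89.46
  [14.75→15.75]: (10.24+9.19)/2 × 1 = 9.715
  [15.75→16.25]: (9.19+8.71)/2 × 0.5 = 4.475
  Sum = 396.31625 mcg/mL·hr
Extrapolated tail: C_last / k_e = 8.71 / 0.108 = 80.648
AUC_0→∞ = 396.31625 + 80.648 = 476.96425 mcg/mL·hr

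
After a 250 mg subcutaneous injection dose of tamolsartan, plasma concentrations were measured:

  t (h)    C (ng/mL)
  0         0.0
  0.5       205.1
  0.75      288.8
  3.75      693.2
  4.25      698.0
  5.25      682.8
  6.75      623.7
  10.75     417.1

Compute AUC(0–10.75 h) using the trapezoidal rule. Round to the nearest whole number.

Trapezoidal AUC_0→10.75:
  [0→0.5]: (0.0+205.1)/2 × 0.5 = 51.275
  [0.5→0.75]: (205.1+288.8)/2 × 0.25 = 61.7375
  [0.75→3.75]: (288.8+693.2)/2 × 3 = 1473.0
  [3.75→4.25]: (693.2+698.0)/2 × 0.5 = 347.8
  [4.25→5.25]: (698.0+682.8)/2 × 1 = 690.4
  [5.25→6.75]: (682.8+623.7)/2 × 1.5 = 979.875
  [6.75→10.75]: (623.7+417.1)/2 × 4 = 2081.6
  Sum = 5685.6875 ng/mL·h

AUC = 5686 ng/mL·h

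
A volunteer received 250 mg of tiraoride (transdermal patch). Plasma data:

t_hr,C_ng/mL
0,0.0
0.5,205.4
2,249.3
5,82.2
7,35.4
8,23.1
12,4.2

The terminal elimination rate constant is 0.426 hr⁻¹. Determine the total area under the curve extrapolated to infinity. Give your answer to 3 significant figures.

Trapezoidal AUC_0→12:
  [0→0.5]: (0.0+205.4)/2 × 0.5 = 51.35
  [0.5→2]: (205.4+249.3)/2 × 1.5 = 341.025
  [2→5]: (249.3+82.2)/2 × 3 = 497.25
  [5→7]: (82.2+35.4)/2 × 2 = 117.6
  [7→8]: (35.4+23.1)/2 × 1 = 29.25
  [8→12]: (23.1+4.2)/2 × 4 = 54.6
  Sum = 1091.075 ng/mL·hr
Extrapolated tail: C_last / k_e = 4.2 / 0.426 = 9.859
AUC_0→∞ = 1091.075 + 9.859 = 1100.934 ng/mL·hr

AUC = 1100 ng/mL·hr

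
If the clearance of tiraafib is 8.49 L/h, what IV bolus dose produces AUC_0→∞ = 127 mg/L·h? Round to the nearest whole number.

Dose_iv = CL × AUC_0→∞
     = 8.49 × 127 = 1078.23 mg

Dose = 1078 mg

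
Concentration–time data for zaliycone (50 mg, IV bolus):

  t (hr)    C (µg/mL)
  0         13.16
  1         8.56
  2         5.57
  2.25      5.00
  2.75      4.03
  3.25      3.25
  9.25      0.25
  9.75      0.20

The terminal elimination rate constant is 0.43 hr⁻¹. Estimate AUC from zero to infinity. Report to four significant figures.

Trapezoidal AUC_0→9.75:
  [0→1]: (13.16+8.56)/2 × 1 = 10.86
  [1→2]: (8.56+5.57)/2 × 1 = 7.065
  [2→2.25]: (5.57+5.00)/2 × 0.25 = 1.32125
  [2.25→2.75]: (5.00+4.03)/2 × 0.5 = 2.2575
  [2.75→3.25]: (4.03+3.25)/2 × 0.5 = 1.82
  [3.25→9.25]: (3.25+0.25)/2 × 6 = 10.5
  [9.25→9.75]: (0.25+0.20)/2 × 0.5 = 0.1125
  Sum = 33.93625 µg/mL·hr
Extrapolated tail: C_last / k_e = 0.20 / 0.43 = 0.465
AUC_0→∞ = 33.93625 + 0.465 = 34.40125 µg/mL·hr

AUC = 34.40 µg/mL·hr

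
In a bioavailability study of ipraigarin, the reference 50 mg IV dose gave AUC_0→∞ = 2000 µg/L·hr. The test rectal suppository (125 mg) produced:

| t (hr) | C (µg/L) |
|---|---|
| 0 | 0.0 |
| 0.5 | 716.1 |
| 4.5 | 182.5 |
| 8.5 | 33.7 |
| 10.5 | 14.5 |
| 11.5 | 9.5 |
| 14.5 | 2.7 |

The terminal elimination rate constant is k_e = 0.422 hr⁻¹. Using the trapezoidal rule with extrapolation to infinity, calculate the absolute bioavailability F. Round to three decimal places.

Trapezoidal AUC_0→14.5 (rectal suppository):
  [0→0.5]: (0.0+716.1)/2 × 0.5 = 179.025
  [0.5→4.5]: (716.1+182.5)/2 × 4 = 1797.2
  [4.5→8.5]: (182.5+33.7)/2 × 4 = 432.4
  [8.5→10.5]: (33.7+14.5)/2 × 2 = 48.2
  [10.5→11.5]: (14.5+9.5)/2 × 1 = 12.0
  [11.5→14.5]: (9.5+2.7)/2 × 3 = 18.3
  Sum = 2487.125 µg/L·hr
Tail: C_last/k_e = 2.7/0.422 = 6.398
AUC_0→∞ (rectal suppository) = 2487.125 + 6.398 = 2493.523 µg/L·hr
F = (AUC_ev/D_ev)/(AUC_iv/D_iv) = (2493.523/125)/(2000/50) = 19.948184/40 = 0.4987

F = 0.499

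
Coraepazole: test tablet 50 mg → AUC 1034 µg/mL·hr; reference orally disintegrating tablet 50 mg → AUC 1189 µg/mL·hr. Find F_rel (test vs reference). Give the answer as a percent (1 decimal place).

F_rel = (AUC_test/D_test) / (AUC_ref/D_ref)
      = (1034/50) / (1189/50)
      = 20.68 / 23.78 = 0.8696 = 86.96%

F_rel = 87.0%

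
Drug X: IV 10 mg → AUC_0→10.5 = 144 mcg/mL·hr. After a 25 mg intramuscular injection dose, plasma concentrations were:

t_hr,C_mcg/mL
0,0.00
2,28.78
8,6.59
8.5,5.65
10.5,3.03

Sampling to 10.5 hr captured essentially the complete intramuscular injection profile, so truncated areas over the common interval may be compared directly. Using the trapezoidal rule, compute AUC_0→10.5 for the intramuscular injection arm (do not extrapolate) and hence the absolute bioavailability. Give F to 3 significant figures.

Trapezoidal AUC_0→10.5 (intramuscular injection):
  [0→2]: (0.00+28.78)/2 × 2 = 28.78
  [2→8]: (28.78+6.59)/2 × 6 = 106.11
  [8→8.5]: (6.59+5.65)/2 × 0.5 = 3.06
  [8.5→10.5]: (5.65+3.03)/2 × 2 = 8.68
  Sum = 146.63 mcg/mL·hr
F = (AUC_ev/D_ev)/(AUC_iv/D_iv) = (146.63/25)/(144/10) = 5.8652/14.4 = 0.4073

F = 0.407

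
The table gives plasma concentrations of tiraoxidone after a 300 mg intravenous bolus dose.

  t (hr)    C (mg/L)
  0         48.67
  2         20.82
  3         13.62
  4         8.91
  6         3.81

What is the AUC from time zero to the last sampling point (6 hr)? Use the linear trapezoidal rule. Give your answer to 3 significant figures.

AUC = 111 mg/L·hr

Trapezoidal AUC_0→6:
  [0→2]: (48.67+20.82)/2 × 2 = 69.49
  [2→3]: (20.82+13.62)/2 × 1 = 17.22
  [3→4]: (13.62+8.91)/2 × 1 = 11.265
  [4→6]: (8.91+3.81)/2 × 2 = 12.72
  Sum = 110.695 mg/L·hr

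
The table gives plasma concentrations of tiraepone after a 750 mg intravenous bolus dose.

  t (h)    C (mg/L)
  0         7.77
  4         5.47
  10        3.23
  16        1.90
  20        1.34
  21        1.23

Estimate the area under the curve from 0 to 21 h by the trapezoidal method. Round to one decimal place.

AUC = 75.7 mg/L·h

Trapezoidal AUC_0→21:
  [0→4]: (7.77+5.47)/2 × 4 = 26.48
  [4→10]: (5.47+3.23)/2 × 6 = 26.1
  [10→16]: (3.23+1.90)/2 × 6 = 15.39
  [16→20]: (1.90+1.34)/2 × 4 = 6.48
  [20→21]: (1.34+1.23)/2 × 1 = 1.285
  Sum = 75.735 mg/L·h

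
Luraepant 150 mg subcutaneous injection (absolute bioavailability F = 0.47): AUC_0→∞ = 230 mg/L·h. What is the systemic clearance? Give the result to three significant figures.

CL = F × Dose / AUC_0→∞
   = 0.47 × 150 / 230 = 0.306522 L/h

CL = 0.307 L/h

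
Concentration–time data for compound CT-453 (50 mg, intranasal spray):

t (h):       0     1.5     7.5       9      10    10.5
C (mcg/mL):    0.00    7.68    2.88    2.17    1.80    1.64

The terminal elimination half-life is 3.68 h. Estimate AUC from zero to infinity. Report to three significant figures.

Trapezoidal AUC_0→10.5:
  [0→1.5]: (0.00+7.68)/2 × 1.5 = 5.76
  [1.5→7.5]: (7.68+2.88)/2 × 6 = 31.68
  [7.5→9]: (2.88+2.17)/2 × 1.5 = 3.7875
  [9→10]: (2.17+1.80)/2 × 1 = 1.985
  [10→10.5]: (1.80+1.64)/2 × 0.5 = 0.86
  Sum = 44.0725 mcg/mL·h
k_e = ln2 / t½ = 0.693147 / 3.68 = 0.1884 h^-1
Extrapolated tail: C_last / k_e = 1.64 / 0.1884 = 8.705
AUC_0→∞ = 44.0725 + 8.705 = 52.7775 mcg/mL·h

AUC = 52.8 mcg/mL·h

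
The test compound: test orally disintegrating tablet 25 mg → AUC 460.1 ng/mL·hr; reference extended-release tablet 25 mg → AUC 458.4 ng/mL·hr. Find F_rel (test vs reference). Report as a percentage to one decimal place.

F_rel = (AUC_test/D_test) / (AUC_ref/D_ref)
      = (460.1/25) / (458.4/25)
      = 18.404 / 18.336 = 1.0037 = 100.37%

F_rel = 100.4%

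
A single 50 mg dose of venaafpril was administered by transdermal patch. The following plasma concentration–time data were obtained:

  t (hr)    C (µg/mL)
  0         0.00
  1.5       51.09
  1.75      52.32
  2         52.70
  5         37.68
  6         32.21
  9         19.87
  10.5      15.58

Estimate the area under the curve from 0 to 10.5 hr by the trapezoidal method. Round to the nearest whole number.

AUC = 340 µg/mL·hr

Trapezoidal AUC_0→10.5:
  [0→1.5]: (0.00+51.09)/2 × 1.5 = 38.3175
  [1.5→1.75]: (51.09+52.32)/2 × 0.25 = 12.92625
  [1.75→2]: (52.32+52.70)/2 × 0.25 = 13.1275
  [2→5]: (52.70+37.68)/2 × 3 = 135.57
  [5→6]: (37.68+32.21)/2 × 1 = 34.945
  [6→9]: (32.21+19.87)/2 × 3 = 78.12
  [9→10.5]: (19.87+15.58)/2 × 1.5 = 26.5875
  Sum = 339.59375 µg/mL·hr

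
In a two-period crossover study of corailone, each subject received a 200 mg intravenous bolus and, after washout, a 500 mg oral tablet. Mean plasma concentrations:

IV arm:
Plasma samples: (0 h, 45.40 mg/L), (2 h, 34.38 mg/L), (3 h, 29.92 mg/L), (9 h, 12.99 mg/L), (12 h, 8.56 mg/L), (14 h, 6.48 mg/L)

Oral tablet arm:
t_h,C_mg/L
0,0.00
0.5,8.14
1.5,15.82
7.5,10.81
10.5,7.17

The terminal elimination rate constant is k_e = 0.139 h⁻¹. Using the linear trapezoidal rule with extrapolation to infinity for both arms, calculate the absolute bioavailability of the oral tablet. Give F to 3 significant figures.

Trapezoidal AUC_0→14 (IV):
  [0→2]: (45.40+34.38)/2 × 2 = 79.78
  [2→3]: (34.38+29.92)/2 × 1 = 32.15
  [3→9]: (29.92+12.99)/2 × 6 = 128.73
  [9→12]: (12.99+8.56)/2 × 3 = 32.325
  [12→14]: (8.56+6.48)/2 × 2 = 15.04
  Sum = 288.025 mg/L·h
IV tail: 6.48/0.139 = 46.619; AUC_iv,0→∞ = 288.025 + 46.619 = 334.644 mg/L·h
Trapezoidal AUC_0→10.5 (oral tablet):
  [0→0.5]: (0.00+8.14)/2 × 0.5 = 2.035
  [0.5→1.5]: (8.14+15.82)/2 × 1 = 11.98
  [1.5→7.5]: (15.82+10.81)/2 × 6 = 79.89
  [7.5→10.5]: (10.81+7.17)/2 × 3 = 26.97
  Sum = 120.875 mg/L·h
oral tablet tail: 7.17/0.139 = 51.583; AUC_ev,0→∞ = 120.875 + 51.583 = 172.458 mg/L·h
F = (AUC_ev/D_ev)/(AUC_iv/D_iv) = (172.458/500)/(334.644/200) = 0.344916/1.67322 = 0.2061

F = 0.206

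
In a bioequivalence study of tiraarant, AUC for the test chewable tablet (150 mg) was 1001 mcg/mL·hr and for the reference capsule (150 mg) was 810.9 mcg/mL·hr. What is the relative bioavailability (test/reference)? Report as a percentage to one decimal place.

F_rel = (AUC_test/D_test) / (AUC_ref/D_ref)
      = (1001/150) / (810.9/150)
      = 6.67333 / 5.406 = 1.2344 = 123.44%

F_rel = 123.4%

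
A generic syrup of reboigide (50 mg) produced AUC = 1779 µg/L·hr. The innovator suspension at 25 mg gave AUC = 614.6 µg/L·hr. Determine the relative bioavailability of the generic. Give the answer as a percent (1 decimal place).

F_rel = 144.7%

F_rel = (AUC_test/D_test) / (AUC_ref/D_ref)
      = (1779/50) / (614.6/25)
      = 35.58 / 24.584 = 1.4473 = 144.73%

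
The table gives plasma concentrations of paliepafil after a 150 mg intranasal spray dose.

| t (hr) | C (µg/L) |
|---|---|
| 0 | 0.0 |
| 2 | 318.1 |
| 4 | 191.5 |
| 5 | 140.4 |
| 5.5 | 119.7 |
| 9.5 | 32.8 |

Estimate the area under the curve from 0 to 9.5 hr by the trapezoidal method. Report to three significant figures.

Trapezoidal AUC_0→9.5:
  [0→2]: (0.0+318.1)/2 × 2 = 318.1
  [2→4]: (318.1+191.5)/2 × 2 = 509.6
  [4→5]: (191.5+140.4)/2 × 1 = 165.95
  [5→5.5]: (140.4+119.7)/2 × 0.5 = 65.025
  [5.5→9.5]: (119.7+32.8)/2 × 4 = 305.0
  Sum = 1363.675 µg/L·hr

AUC = 1360 µg/L·hr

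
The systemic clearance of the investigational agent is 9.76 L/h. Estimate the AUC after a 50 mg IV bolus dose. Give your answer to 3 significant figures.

AUC = 5.12 mg/L·h

AUC_0→∞ = Dose_iv / CL
        = 50 / 9.76 = 5.12295 mg/L·h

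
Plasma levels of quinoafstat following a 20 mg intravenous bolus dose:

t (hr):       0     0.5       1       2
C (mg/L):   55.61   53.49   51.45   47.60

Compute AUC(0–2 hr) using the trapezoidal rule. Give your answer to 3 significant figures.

AUC = 103 mg/L·hr

Trapezoidal AUC_0→2:
  [0→0.5]: (55.61+53.49)/2 × 0.5 = 27.275
  [0.5→1]: (53.49+51.45)/2 × 0.5 = 26.235
  [1→2]: (51.45+47.60)/2 × 1 = 49.525
  Sum = 103.035 mg/L·hr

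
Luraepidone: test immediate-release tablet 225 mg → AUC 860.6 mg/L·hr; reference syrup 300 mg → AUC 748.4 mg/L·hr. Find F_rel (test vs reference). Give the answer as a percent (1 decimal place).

F_rel = (AUC_test/D_test) / (AUC_ref/D_ref)
      = (860.6/225) / (748.4/300)
      = 3.82489 / 2.49467 = 1.5332 = 153.32%

F_rel = 153.3%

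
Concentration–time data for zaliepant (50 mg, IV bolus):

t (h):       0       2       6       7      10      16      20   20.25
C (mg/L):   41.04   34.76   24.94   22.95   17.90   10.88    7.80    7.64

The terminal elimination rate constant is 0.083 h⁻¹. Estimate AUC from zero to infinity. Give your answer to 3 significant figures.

AUC = 498 mg/L·h

Trapezoidal AUC_0→20.25:
  [0→2]: (41.04+34.76)/2 × 2 = 75.8
  [2→6]: (34.76+24.94)/2 × 4 = 119.4
  [6→7]: (24.94+22.95)/2 × 1 = 23.945
  [7→10]: (22.95+17.90)/2 × 3 = 61.275
  [10→16]: (17.90+10.88)/2 × 6 = 86.34
  [16→20]: (10.88+7.80)/2 × 4 = 37.36
  [20→20.25]: (7.80+7.64)/2 × 0.25 = 1.93
  Sum = 406.05 mg/L·h
Extrapolated tail: C_last / k_e = 7.64 / 0.083 = 92.048
AUC_0→∞ = 406.05 + 92.048 = 498.098 mg/L·h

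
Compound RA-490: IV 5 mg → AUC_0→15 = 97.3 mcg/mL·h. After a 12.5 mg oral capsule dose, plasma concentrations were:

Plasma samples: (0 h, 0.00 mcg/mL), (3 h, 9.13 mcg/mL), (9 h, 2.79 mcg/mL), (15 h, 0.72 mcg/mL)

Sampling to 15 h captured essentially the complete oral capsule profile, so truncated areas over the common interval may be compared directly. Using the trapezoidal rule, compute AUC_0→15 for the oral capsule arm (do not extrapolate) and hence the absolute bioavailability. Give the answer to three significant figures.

Trapezoidal AUC_0→15 (oral capsule):
  [0→3]: (0.00+9.13)/2 × 3 = 13.695
  [3→9]: (9.13+2.79)/2 × 6 = 35.76
  [9→15]: (2.79+0.72)/2 × 6 = 10.53
  Sum = 59.985 mcg/mL·h
F = (AUC_ev/D_ev)/(AUC_iv/D_iv) = (59.985/12.5)/(97.3/5) = 4.7988/19.46 = 0.2466

F = 0.247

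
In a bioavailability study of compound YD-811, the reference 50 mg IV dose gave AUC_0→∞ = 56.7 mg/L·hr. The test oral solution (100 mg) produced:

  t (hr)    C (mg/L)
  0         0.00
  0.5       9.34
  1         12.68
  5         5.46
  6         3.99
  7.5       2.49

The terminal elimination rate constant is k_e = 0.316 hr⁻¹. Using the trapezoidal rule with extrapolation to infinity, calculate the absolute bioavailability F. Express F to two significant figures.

F = 0.54

Trapezoidal AUC_0→7.5 (oral solution):
  [0→0.5]: (0.00+9.34)/2 × 0.5 = 2.335
  [0.5→1]: (9.34+12.68)/2 × 0.5 = 5.505
  [1→5]: (12.68+5.46)/2 × 4 = 36.28
  [5→6]: (5.46+3.99)/2 × 1 = 4.725
  [6→7.5]: (3.99+2.49)/2 × 1.5 = 4.86
  Sum = 53.705 mg/L·hr
Tail: C_last/k_e = 2.49/0.316 = 7.880
AUC_0→∞ (oral solution) = 53.705 + 7.880 = 61.585 mg/L·hr
F = (AUC_ev/D_ev)/(AUC_iv/D_iv) = (61.585/100)/(56.7/50) = 0.61585/1.134 = 0.5431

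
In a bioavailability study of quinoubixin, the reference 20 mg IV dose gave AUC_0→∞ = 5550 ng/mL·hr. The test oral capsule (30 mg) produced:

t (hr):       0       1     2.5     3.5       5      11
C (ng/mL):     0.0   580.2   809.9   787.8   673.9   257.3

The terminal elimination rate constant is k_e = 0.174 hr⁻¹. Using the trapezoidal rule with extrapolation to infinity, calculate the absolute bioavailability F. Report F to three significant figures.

Trapezoidal AUC_0→11 (oral capsule):
  [0→1]: (0.0+580.2)/2 × 1 = 290.1
  [1→2.5]: (580.2+809.9)/2 × 1.5 = 1042.575
  [2.5→3.5]: (809.9+787.8)/2 × 1 = 798.85
  [3.5→5]: (787.8+673.9)/2 × 1.5 = 1096.275
  [5→11]: (673.9+257.3)/2 × 6 = 2793.6
  Sum = 6021.4 ng/mL·hr
Tail: C_last/k_e = 257.3/0.174 = 1478.736
AUC_0→∞ (oral capsule) = 6021.4 + 1478.736 = 7500.136 ng/mL·hr
F = (AUC_ev/D_ev)/(AUC_iv/D_iv) = (7500.136/30)/(5550/20) = 250.005/277.5 = 0.9009

F = 0.901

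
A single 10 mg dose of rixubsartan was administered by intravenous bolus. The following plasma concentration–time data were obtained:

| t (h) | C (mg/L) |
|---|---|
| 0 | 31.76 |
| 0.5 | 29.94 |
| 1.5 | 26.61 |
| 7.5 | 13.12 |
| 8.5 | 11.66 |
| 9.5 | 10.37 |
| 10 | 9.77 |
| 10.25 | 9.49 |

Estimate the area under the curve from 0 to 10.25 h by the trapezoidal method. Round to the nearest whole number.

AUC = 194 mg/L·h

Trapezoidal AUC_0→10.25:
  [0→0.5]: (31.76+29.94)/2 × 0.5 = 15.425
  [0.5→1.5]: (29.94+26.61)/2 × 1 = 28.275
  [1.5→7.5]: (26.61+13.12)/2 × 6 = 119.19
  [7.5→8.5]: (13.12+11.66)/2 × 1 = 12.39
  [8.5→9.5]: (11.66+10.37)/2 × 1 = 11.015
  [9.5→10]: (10.37+9.77)/2 × 0.5 = 5.035
  [10→10.25]: (9.77+9.49)/2 × 0.25 = 2.4075
  Sum = 193.7375 mg/L·h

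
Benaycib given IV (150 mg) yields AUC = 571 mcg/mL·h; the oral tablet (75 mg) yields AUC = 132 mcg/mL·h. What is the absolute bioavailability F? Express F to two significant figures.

F = 0.46

F = (AUC_ev / D_ev) / (AUC_iv / D_iv)
  = (132/75) / (571/150)
  = 1.76 / 3.80667 = 0.4623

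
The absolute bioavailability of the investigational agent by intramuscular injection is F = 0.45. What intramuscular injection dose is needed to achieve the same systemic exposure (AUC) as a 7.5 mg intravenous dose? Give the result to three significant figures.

For equal systemic exposure: F × D_ev = D_iv
D_ev = D_iv / F = 7.5 / 0.45 = 16.6667 mg

D_intramuscular = 16.7 mg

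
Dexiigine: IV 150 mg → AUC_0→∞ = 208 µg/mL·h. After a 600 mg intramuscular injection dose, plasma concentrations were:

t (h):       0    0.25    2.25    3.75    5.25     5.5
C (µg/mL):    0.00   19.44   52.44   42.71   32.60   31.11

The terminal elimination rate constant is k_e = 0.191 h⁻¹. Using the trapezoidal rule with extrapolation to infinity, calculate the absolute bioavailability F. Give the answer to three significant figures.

Trapezoidal AUC_0→5.5 (intramuscular injection):
  [0→0.25]: (0.00+19.44)/2 × 0.25 = 2.43
  [0.25→2.25]: (19.44+52.44)/2 × 2 = 71.88
  [2.25→3.75]: (52.44+42.71)/2 × 1.5 = 71.3625
  [3.75→5.25]: (42.71+32.60)/2 × 1.5 = 56.4825
  [5.25→5.5]: (32.60+31.11)/2 × 0.25 = 7.96375
  Sum = 210.11875 µg/mL·h
Tail: C_last/k_e = 31.11/0.191 = 162.880
AUC_0→∞ (intramuscular injection) = 210.11875 + 162.880 = 372.99875 µg/mL·h
F = (AUC_ev/D_ev)/(AUC_iv/D_iv) = (372.99875/600)/(208/150) = 0.621665/1.38667 = 0.4483

F = 0.448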